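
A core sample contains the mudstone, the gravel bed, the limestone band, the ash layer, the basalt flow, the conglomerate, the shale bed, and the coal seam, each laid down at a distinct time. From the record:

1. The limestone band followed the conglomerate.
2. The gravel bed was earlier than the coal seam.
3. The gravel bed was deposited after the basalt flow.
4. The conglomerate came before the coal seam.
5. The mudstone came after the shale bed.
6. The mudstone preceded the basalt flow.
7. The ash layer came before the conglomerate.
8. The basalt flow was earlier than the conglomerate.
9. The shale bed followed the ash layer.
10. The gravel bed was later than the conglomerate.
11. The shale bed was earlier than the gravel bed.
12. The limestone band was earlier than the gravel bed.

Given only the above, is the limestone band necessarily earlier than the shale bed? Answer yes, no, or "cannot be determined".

Tracing the constraints gives the shale bed → the mudstone → the basalt flow → the conglomerate → the limestone band, so the shale bed must come before the limestone band.
That means the limestone band cannot be before the shale bed.

no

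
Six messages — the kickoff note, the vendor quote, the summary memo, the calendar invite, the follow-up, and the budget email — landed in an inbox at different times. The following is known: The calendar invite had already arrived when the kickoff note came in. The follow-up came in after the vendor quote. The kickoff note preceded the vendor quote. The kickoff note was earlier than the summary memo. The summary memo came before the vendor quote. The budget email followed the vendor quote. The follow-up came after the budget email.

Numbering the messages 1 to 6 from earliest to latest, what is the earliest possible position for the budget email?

5

The calendar invite, the kickoff note, the summary memo, and the vendor quote must all come before the budget email — 4 forced predecessors.
Nothing else is forced ahead of the budget email, so its earliest slot is position 4 + 1 = 5.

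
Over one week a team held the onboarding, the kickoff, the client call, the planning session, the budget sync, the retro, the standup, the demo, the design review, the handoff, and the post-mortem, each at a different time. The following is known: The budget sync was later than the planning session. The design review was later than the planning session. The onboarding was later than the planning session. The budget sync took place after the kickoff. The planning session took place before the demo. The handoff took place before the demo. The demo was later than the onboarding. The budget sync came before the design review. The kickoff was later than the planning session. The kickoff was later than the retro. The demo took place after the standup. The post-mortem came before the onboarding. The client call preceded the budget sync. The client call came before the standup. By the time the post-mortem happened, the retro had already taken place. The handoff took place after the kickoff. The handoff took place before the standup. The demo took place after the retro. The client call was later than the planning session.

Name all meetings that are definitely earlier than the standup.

Directly stated before the standup: the client call and the handoff.
The kickoff reaches the standup via the kickoff → the handoff → the standup.
The planning session reaches the standup via the planning session → the client call → the standup.
The retro reaches the standup via the retro → the kickoff → the handoff → the standup.

the client call, the handoff, the kickoff, the planning session, the retro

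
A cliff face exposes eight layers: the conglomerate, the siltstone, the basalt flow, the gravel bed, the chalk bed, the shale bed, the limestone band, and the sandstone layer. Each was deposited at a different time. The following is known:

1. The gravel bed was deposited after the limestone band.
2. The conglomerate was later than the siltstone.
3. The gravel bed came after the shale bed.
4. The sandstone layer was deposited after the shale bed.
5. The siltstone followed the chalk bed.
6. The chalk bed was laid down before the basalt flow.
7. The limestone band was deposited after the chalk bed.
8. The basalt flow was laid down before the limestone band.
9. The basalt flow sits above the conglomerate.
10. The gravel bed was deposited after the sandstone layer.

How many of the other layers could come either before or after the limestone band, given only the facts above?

2

Forced before the limestone band: the basalt flow, the chalk bed, the conglomerate, and the siltstone; forced after the limestone band: the gravel bed.
That leaves the sandstone layer and the shale bed with no forced order relative to the limestone band — 2.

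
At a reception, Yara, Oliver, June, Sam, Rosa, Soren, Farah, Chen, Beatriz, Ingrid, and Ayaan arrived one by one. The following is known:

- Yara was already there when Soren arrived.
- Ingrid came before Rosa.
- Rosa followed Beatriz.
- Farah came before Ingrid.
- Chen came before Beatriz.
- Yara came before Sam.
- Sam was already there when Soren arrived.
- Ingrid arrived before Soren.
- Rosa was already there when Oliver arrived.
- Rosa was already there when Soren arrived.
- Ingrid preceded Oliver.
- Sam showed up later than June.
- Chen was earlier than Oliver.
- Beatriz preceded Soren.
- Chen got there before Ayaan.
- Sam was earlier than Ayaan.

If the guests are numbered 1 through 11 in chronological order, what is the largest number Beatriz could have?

8

Beatriz must come before Oliver, Rosa, and Soren — 3 guests forced after them.
Everything else can be placed before Beatriz in some valid order, so Beatriz can sit as late as position 11 − 3 = 8.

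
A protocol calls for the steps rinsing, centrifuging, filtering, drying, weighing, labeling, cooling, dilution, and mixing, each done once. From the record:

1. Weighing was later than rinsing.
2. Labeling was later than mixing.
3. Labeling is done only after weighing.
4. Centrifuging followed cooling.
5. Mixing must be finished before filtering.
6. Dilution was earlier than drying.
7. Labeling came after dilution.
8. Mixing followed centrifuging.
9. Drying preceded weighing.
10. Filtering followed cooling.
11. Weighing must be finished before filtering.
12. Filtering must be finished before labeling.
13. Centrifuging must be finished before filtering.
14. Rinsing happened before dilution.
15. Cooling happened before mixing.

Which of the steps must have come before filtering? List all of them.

centrifuging, cooling, dilution, drying, mixing, rinsing, weighing

Directly stated before filtering: centrifuging, cooling, mixing, and weighing.
Dilution reaches filtering via dilution → drying → weighing → filtering.
Drying reaches filtering via drying → weighing → filtering.
Rinsing reaches filtering via rinsing → weighing → filtering.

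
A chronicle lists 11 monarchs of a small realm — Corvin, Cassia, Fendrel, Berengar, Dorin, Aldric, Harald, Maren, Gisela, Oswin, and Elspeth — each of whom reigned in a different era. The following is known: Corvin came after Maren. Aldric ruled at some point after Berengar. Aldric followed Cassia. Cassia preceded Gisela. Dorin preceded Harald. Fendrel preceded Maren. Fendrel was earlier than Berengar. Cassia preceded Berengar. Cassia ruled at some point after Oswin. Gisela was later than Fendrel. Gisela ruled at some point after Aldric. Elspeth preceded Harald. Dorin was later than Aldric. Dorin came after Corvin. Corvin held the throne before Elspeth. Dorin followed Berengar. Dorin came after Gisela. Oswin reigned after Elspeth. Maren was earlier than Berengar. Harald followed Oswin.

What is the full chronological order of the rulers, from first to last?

Fendrel, Maren, Corvin, Elspeth, Oswin, Cassia, Berengar, Aldric, Gisela, Dorin, Harald

The constraints fix every adjacent pair, so only one ordering works:
Fendrel → Maren → Corvin → Elspeth → Oswin → Cassia → Berengar → Aldric → Gisela → Dorin → Harald.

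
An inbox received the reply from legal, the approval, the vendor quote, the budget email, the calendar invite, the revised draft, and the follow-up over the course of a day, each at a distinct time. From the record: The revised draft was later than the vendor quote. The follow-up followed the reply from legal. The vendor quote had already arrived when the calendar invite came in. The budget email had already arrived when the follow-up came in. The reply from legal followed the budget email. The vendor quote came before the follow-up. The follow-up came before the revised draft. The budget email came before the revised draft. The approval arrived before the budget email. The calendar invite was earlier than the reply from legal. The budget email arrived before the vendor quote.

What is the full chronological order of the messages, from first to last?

The constraints fix every adjacent pair, so only one ordering works:
the approval → the budget email → the vendor quote → the calendar invite → the reply from legal → the follow-up → the revised draft.

the approval, the budget email, the vendor quote, the calendar invite, the reply from legal, the follow-up, the revised draft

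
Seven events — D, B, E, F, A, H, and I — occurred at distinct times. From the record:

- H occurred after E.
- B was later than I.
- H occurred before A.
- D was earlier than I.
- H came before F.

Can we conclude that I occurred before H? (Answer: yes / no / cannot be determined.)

cannot be determined

No chain of stated constraints runs from I to H, and none runs from H to I either.
So the relative order of I and H is not fixed by the given facts.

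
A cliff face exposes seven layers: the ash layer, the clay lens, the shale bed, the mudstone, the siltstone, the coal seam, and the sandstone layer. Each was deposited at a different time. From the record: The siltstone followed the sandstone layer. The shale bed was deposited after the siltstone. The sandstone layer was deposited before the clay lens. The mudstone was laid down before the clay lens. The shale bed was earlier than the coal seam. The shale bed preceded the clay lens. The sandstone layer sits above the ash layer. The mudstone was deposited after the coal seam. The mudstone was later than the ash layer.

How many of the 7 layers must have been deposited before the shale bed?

3

Directly stated before the shale bed: the siltstone.
The ash layer reaches the shale bed via the ash layer → the sandstone layer → the siltstone → the shale bed.
The sandstone layer reaches the shale bed via the sandstone layer → the siltstone → the shale bed.
No chain forces the mudstone (or any of the others) ahead of the shale bed.
That's the ash layer, the sandstone layer, and the siltstone — 3 in all.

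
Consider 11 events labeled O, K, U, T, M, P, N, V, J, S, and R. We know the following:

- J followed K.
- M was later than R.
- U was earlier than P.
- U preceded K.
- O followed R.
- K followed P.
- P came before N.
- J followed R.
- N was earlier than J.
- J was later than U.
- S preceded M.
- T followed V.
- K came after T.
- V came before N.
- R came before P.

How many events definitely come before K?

Directly stated before K: P, T, and U.
R reaches K via R → P → K.
V reaches K via V → T → K.
No chain forces J (or any of the others) ahead of K.
That's P, R, T, U, and V — 5 in all.

5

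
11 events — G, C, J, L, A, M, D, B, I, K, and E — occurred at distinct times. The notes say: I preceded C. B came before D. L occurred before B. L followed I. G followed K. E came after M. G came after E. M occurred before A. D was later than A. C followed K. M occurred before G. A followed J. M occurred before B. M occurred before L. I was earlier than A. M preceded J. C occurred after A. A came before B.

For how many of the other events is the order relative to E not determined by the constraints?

Forced before E: M; forced after E: G.
That leaves A, B, C, D, I, J, K, and L with no forced order relative to E — 8.

8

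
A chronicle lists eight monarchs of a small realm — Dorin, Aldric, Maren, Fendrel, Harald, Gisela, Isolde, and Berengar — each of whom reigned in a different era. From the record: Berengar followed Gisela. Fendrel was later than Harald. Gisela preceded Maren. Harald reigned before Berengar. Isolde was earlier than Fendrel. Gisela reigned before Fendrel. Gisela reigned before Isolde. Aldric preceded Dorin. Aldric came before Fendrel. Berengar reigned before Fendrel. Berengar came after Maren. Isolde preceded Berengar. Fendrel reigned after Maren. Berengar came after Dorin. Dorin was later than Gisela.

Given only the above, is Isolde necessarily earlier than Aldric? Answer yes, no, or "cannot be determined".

cannot be determined

No chain of stated constraints runs from Isolde to Aldric, and none runs from Aldric to Isolde either.
So the relative order of Isolde and Aldric is not fixed by the given facts.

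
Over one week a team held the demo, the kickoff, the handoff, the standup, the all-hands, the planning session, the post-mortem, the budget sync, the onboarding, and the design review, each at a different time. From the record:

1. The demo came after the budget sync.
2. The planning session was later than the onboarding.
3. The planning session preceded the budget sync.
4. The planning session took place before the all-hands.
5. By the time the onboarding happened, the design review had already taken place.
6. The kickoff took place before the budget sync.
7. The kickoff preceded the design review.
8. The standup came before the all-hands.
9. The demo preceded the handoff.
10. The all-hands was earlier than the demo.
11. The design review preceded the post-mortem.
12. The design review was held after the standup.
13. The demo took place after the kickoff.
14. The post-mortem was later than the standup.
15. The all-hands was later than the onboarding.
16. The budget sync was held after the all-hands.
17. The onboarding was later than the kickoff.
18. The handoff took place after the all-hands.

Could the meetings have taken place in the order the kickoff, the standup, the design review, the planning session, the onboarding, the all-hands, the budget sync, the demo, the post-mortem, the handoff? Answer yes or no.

The constraints require the onboarding before the planning session, but in the proposed sequence the planning session appears ahead of the onboarding. That one violation is enough.

no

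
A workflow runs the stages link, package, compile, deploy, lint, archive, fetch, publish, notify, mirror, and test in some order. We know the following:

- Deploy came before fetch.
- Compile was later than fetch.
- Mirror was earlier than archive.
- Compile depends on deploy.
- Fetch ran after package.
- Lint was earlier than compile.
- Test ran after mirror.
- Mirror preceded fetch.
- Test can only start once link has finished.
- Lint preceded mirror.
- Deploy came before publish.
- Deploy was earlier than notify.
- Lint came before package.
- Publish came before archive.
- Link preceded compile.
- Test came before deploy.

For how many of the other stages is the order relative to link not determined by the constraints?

Forced after link: archive, compile, deploy, fetch, notify, publish, and test.
That leaves lint, mirror, and package with no forced order relative to link — 3.

3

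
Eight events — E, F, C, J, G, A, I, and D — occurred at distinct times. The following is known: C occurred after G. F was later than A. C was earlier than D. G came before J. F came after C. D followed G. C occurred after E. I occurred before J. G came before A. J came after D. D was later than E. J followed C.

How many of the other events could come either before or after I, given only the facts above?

6

Forced after I: J.
That leaves A, C, D, E, F, and G with no forced order relative to I — 6.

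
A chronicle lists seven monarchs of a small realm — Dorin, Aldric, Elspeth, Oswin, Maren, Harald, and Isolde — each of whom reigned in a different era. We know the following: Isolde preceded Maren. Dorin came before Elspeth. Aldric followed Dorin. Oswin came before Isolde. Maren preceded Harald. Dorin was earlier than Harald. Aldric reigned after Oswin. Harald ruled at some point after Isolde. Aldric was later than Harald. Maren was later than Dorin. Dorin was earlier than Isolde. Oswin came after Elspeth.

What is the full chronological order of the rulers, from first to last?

Dorin, Elspeth, Oswin, Isolde, Maren, Harald, Aldric

The constraints fix every adjacent pair, so only one ordering works:
Dorin → Elspeth → Oswin → Isolde → Maren → Harald → Aldric.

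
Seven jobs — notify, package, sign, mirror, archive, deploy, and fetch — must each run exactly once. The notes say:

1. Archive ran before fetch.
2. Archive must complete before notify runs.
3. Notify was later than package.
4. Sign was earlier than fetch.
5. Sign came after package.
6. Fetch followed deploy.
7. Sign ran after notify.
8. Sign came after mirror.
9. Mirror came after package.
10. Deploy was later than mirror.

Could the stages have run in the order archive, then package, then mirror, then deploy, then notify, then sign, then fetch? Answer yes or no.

Check each stated constraint against the proposed order — e.g. archive is ahead of notify; archive is ahead of fetch. Every pair is in the required order; nothing is violated.

yes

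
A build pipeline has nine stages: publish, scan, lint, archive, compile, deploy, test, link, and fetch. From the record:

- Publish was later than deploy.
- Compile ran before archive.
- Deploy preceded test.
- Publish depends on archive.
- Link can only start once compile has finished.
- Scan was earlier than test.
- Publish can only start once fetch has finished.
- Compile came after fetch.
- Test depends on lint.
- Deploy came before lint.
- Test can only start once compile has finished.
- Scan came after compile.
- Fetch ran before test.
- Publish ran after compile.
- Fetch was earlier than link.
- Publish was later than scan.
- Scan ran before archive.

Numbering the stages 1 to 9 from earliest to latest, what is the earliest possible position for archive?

Compile, fetch, and scan must all come before archive — 3 forced predecessors.
Nothing else is forced ahead of archive, so its earliest slot is position 3 + 1 = 4.

4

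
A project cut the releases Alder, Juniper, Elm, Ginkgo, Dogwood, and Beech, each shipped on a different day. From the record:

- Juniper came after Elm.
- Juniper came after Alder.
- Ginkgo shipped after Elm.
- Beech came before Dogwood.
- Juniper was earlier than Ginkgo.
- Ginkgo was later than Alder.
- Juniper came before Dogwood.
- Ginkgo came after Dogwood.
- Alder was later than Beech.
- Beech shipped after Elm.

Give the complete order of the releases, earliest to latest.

The constraints fix every adjacent pair, so only one ordering works:
Elm → Beech → Alder → Juniper → Dogwood → Ginkgo.

Elm, Beech, Alder, Juniper, Dogwood, Ginkgo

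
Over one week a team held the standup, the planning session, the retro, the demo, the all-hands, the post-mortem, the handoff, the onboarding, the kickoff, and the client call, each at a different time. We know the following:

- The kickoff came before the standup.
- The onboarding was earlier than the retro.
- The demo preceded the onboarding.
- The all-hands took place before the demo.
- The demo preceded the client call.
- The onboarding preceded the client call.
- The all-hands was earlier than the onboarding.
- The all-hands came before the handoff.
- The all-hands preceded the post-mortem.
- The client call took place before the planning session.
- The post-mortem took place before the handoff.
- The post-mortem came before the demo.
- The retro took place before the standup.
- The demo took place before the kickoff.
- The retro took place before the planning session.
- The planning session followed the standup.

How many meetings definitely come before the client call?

4

Directly stated before the client call: the demo and the onboarding.
The all-hands reaches the client call via the all-hands → the onboarding → the client call.
The post-mortem reaches the client call via the post-mortem → the demo → the client call.
That's the all-hands, the demo, the onboarding, and the post-mortem — 4 in all.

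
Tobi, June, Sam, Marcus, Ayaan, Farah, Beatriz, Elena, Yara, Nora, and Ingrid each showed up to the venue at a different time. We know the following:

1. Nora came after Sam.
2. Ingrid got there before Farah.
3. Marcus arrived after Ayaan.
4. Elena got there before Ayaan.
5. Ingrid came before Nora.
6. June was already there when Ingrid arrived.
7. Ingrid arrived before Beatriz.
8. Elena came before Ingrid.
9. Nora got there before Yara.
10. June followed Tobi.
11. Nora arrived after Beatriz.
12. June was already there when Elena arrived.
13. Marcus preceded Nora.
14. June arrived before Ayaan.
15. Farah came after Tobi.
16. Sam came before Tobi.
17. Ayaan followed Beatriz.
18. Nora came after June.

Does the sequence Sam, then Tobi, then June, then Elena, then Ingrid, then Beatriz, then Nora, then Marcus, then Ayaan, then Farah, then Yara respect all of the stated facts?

no

The constraints require Marcus before Nora, but in the proposed sequence Nora appears ahead of Marcus. That one violation is enough.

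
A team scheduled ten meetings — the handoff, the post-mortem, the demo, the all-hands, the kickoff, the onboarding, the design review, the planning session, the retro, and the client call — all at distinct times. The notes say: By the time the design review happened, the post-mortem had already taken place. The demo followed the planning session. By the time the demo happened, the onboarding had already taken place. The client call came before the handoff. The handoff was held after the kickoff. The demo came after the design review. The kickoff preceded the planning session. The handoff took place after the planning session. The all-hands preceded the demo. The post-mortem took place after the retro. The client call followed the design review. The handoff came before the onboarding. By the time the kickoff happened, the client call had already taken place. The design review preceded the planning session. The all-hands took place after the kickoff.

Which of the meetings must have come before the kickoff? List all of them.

the client call, the design review, the post-mortem, the retro

Directly stated before the kickoff: the client call.
The design review reaches the kickoff via the design review → the client call → the kickoff.
The post-mortem reaches the kickoff via the post-mortem → the design review → the client call → the kickoff.
The retro reaches the kickoff via the retro → the post-mortem → the design review → the client call → the kickoff.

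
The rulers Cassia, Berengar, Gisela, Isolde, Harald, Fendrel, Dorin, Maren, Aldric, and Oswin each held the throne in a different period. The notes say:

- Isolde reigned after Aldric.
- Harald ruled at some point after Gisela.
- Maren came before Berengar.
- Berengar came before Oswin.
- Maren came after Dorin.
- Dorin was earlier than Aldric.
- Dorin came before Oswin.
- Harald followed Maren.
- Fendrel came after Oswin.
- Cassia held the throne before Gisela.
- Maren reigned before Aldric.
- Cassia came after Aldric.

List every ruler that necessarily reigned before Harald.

Aldric, Cassia, Dorin, Gisela, Maren

Directly stated before Harald: Gisela and Maren.
Aldric reaches Harald via Aldric → Cassia → Gisela → Harald.
Cassia reaches Harald via Cassia → Gisela → Harald.
Dorin reaches Harald via Dorin → Maren → Harald.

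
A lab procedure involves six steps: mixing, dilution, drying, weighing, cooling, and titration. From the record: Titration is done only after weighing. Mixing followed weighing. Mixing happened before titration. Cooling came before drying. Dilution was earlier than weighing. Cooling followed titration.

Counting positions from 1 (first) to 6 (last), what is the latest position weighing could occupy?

Weighing must come before cooling, drying, mixing, and titration — 4 steps forced after it.
Everything else can be placed before weighing in some valid order, so weighing can sit as late as position 6 − 4 = 2.

2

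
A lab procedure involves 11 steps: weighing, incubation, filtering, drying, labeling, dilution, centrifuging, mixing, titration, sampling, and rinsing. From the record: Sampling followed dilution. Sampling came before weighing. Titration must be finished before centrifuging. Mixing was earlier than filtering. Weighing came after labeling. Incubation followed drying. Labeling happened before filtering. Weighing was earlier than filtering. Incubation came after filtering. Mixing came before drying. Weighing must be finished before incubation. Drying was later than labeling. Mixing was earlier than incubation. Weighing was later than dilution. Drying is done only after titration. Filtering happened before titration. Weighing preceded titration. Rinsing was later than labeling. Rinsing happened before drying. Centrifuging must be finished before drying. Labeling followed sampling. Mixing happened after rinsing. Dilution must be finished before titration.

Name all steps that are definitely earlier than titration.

dilution, filtering, labeling, mixing, rinsing, sampling, weighing

Directly stated before titration: dilution, filtering, and weighing.
Labeling reaches titration via labeling → filtering → titration.
Mixing reaches titration via mixing → filtering → titration.
Rinsing reaches titration via rinsing → mixing → filtering → titration.
Likewise sampling reaches titration by chaining the stated constraints.
No chain forces drying (or any of the others) ahead of titration.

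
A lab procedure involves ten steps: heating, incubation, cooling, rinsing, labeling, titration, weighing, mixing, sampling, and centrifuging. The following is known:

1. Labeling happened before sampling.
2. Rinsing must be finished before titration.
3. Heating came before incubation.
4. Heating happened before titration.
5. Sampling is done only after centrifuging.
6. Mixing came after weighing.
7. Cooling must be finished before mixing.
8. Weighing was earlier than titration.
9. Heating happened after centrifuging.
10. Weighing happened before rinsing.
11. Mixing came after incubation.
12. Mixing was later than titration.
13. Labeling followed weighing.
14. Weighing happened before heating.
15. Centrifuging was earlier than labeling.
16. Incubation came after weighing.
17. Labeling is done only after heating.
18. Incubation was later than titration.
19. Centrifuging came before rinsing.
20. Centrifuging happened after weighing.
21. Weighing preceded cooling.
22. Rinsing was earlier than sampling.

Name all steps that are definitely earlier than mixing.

Directly stated before mixing: cooling, incubation, titration, and weighing.
Centrifuging reaches mixing via centrifuging → rinsing → titration → mixing.
Heating reaches mixing via heating → titration → mixing.
Rinsing reaches mixing via rinsing → titration → mixing.

centrifuging, cooling, heating, incubation, rinsing, titration, weighing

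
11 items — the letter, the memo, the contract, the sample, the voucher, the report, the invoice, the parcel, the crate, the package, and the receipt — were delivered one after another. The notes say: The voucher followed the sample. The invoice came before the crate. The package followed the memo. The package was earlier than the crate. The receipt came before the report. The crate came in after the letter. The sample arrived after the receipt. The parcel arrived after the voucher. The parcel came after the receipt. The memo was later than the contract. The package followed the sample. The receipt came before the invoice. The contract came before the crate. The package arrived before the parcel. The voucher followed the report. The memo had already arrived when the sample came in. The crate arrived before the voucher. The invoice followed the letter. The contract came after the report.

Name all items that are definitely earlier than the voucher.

Directly stated before the voucher: the crate, the report, and the sample.
The contract reaches the voucher via the contract → the crate → the voucher.
The invoice reaches the voucher via the invoice → the crate → the voucher.
The letter reaches the voucher via the letter → the crate → the voucher.
Likewise the memo, the package, and the receipt each reach the voucher by chaining the stated constraints.

the contract, the crate, the invoice, the letter, the memo, the package, the receipt, the report, the sample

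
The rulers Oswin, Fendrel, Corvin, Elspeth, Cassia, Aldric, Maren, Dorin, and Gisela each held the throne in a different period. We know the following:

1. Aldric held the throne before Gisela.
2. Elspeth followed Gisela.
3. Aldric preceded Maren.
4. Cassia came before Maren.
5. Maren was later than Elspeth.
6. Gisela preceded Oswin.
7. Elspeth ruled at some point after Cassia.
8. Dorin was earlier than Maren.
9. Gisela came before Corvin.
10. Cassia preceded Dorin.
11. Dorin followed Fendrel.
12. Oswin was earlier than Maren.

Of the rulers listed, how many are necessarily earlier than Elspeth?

Directly stated before Elspeth: Cassia and Gisela.
Aldric reaches Elspeth via Aldric → Gisela → Elspeth.
No chain forces Corvin (or any of the others) ahead of Elspeth.
That's Aldric, Cassia, and Gisela — 3 in all.

3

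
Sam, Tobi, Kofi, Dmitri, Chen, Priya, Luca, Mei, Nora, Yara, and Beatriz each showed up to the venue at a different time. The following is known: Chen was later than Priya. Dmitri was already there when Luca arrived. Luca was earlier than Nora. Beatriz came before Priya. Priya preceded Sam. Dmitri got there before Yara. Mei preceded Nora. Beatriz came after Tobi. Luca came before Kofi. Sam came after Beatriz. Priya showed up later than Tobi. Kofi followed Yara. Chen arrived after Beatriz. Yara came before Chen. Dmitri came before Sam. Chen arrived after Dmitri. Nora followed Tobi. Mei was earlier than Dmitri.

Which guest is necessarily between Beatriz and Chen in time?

Priya

Tracing the constraints gives Beatriz → Priya → Chen, so Priya sits after Beatriz and before Chen.
No other guest is forced both after Beatriz and before Chen.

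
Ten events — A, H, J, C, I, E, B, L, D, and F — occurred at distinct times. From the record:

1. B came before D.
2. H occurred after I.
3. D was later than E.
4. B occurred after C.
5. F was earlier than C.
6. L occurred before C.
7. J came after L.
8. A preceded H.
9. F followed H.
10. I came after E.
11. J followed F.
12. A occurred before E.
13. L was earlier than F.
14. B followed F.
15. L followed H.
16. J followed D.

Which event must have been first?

A

A has a chain of constraints placing it before every other event, so A must be first.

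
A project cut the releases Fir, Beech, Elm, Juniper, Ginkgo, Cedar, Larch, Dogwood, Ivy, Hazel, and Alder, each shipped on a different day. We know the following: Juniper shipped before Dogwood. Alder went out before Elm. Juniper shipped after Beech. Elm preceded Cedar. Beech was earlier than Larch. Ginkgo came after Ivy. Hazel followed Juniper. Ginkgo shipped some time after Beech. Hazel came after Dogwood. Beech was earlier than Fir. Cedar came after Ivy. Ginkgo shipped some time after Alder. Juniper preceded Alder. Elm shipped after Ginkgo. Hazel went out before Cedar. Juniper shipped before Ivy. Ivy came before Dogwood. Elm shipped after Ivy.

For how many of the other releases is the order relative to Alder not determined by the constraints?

5

Forced before Alder: Beech and Juniper; forced after Alder: Cedar, Elm, and Ginkgo.
That leaves Dogwood, Fir, Hazel, Ivy, and Larch with no forced order relative to Alder — 5.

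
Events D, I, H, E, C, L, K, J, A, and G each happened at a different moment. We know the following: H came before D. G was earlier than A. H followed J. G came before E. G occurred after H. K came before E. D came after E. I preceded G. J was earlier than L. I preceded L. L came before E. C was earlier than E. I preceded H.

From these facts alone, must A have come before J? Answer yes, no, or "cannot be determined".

Tracing the constraints gives J → H → G → A, so J must come before A.
That means A cannot be before J.

no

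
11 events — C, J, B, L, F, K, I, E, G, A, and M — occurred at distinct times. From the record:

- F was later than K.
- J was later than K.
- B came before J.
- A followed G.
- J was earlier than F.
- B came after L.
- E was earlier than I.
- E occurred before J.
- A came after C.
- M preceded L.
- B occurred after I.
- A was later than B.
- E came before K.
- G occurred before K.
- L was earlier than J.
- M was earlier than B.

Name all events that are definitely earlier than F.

B, E, G, I, J, K, L, M

Directly stated before F: J and K.
B reaches F via B → J → F.
E reaches F via E → K → F.
G reaches F via G → K → F.
Likewise I, L, and M each reach F by chaining the stated constraints.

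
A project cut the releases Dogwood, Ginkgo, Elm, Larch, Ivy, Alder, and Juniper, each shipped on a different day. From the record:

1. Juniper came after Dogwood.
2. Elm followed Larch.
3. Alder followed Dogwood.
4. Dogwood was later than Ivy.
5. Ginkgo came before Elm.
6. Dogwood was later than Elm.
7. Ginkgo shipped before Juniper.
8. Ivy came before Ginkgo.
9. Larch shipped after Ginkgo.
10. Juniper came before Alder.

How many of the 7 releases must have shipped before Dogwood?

Directly stated before Dogwood: Elm and Ivy.
Ginkgo reaches Dogwood via Ginkgo → Elm → Dogwood.
Larch reaches Dogwood via Larch → Elm → Dogwood.
That's Elm, Ginkgo, Ivy, and Larch — 4 in all.

4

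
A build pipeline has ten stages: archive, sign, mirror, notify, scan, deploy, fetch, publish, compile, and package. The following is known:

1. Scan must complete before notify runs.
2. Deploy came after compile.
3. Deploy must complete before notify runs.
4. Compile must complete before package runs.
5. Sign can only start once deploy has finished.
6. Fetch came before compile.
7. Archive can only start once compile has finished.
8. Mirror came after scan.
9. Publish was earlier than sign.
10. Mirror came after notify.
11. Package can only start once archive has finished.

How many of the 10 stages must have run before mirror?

5

Directly stated before mirror: notify and scan.
Compile reaches mirror via compile → deploy → notify → mirror.
Deploy reaches mirror via deploy → notify → mirror.
Fetch reaches mirror via fetch → compile → deploy → notify → mirror.
That's compile, deploy, fetch, notify, and scan — 5 in all.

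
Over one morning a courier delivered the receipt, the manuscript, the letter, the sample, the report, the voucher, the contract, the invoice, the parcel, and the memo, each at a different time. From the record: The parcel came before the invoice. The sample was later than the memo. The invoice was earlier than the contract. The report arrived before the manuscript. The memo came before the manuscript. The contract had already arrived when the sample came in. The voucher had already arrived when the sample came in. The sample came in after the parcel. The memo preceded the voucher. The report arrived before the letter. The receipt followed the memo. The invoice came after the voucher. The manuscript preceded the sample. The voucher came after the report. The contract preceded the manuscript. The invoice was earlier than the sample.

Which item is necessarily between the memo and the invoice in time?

the voucher

Tracing the constraints gives the memo → the voucher → the invoice, so the voucher sits after the memo and before the invoice.
No other item is forced both after the memo and before the invoice.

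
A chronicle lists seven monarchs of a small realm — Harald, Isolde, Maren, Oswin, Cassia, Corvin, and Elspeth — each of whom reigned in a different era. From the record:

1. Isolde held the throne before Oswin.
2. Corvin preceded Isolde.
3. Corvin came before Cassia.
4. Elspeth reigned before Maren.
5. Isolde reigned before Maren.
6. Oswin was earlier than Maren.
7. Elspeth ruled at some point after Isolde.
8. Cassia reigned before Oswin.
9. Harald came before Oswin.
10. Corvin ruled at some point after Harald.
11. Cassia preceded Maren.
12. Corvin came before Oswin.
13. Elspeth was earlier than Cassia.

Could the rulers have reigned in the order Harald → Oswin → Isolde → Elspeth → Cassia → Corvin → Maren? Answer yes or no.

The constraints require Corvin before Isolde, but in the proposed sequence Isolde appears ahead of Corvin. That one violation is enough.

no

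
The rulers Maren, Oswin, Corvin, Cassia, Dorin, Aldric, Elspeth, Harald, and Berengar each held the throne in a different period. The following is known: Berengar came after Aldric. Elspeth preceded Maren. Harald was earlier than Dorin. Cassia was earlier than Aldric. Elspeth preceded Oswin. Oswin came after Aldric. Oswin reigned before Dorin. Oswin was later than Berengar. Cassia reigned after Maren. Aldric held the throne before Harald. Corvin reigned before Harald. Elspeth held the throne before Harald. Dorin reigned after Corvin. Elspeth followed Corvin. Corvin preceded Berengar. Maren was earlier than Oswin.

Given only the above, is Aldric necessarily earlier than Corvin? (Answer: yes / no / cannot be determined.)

no

Tracing the constraints gives Corvin → Elspeth → Maren → Cassia → Aldric, so Corvin must come before Aldric.
That means Aldric cannot be before Corvin.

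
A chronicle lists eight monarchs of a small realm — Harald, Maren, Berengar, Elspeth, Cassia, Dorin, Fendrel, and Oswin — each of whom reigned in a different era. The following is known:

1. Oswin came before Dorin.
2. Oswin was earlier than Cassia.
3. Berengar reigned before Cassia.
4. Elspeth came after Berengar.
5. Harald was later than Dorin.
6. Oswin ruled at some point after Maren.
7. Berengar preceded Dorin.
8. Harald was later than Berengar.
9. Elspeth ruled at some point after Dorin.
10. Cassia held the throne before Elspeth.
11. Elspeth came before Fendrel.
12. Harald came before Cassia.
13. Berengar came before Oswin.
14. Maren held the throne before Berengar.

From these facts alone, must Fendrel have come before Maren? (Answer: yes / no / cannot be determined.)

no

Tracing the constraints gives Maren → Berengar → Elspeth → Fendrel, so Maren must come before Fendrel.
That means Fendrel cannot be before Maren.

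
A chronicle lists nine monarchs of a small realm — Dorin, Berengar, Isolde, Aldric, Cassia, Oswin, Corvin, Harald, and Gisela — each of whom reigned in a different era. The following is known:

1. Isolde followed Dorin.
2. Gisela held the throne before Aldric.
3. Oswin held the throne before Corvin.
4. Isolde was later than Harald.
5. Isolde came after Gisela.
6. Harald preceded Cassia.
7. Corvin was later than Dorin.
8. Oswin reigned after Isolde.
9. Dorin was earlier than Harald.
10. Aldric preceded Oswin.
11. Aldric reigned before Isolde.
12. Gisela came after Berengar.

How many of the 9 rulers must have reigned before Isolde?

5

Directly stated before Isolde: Aldric, Dorin, Gisela, and Harald.
Berengar reaches Isolde via Berengar → Gisela → Isolde.
No chain forces Oswin (or any of the others) ahead of Isolde.
That's Aldric, Berengar, Dorin, Gisela, and Harald — 5 in all.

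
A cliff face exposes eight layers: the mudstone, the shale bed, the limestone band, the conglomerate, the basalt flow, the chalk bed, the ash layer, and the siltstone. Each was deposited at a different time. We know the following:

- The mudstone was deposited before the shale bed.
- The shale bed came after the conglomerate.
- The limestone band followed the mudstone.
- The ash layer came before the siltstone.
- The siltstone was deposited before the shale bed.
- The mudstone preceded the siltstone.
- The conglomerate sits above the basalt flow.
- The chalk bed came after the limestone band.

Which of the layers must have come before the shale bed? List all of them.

the ash layer, the basalt flow, the conglomerate, the mudstone, the siltstone

Directly stated before the shale bed: the conglomerate, the mudstone, and the siltstone.
The ash layer reaches the shale bed via the ash layer → the siltstone → the shale bed.
The basalt flow reaches the shale bed via the basalt flow → the conglomerate → the shale bed.
No chain forces the limestone band (or any of the others) ahead of the shale bed.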